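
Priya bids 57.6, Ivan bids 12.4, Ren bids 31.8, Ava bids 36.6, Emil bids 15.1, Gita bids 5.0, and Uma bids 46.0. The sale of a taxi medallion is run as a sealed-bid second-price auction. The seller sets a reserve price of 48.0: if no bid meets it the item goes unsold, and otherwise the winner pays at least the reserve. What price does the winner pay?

Ordered from highest: Priya 57.6, then Uma 46.0, then Ava 36.6, then Ren 31.8, then Emil 15.1, then Ivan 12.4, then Gita 5.0.
Priya has the highest bid, so Priya wins.
The second-highest bid is 46.0, but the reserve 48.0 is higher, so the price is the reserve.

48.0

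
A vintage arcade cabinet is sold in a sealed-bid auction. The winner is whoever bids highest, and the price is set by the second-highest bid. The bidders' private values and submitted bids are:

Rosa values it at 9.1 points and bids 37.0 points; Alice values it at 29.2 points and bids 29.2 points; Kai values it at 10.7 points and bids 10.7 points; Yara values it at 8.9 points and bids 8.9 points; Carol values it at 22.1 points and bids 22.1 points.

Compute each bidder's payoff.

Ordered from highest: Rosa 37.0 points, then Alice 29.2 points, then Carol 22.1 points, then Kai 10.7 points, then Yara 8.9 points.
Rosa has the top bid and wins; the price is the second-highest bid, 29.2 points.
Rosa's payoff = 9.1 points − 29.2 points = -20.1 points. All other bidders lose, so their payoff is 0.

Rosa -20.1 points, Alice 0.0 points, Kai 0.0 points, Yara 0.0 points, Carol 0.0 points.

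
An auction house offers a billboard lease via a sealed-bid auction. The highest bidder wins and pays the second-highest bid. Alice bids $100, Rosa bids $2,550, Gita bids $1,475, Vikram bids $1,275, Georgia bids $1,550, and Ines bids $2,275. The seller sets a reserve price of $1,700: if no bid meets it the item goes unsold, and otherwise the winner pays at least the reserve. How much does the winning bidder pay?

Sorted high to low: Rosa $2,550; Ines $2,275; Georgia $1,550; Gita $1,475; Vikram $1,275; Alice $100.
Rosa has the highest bid, so Rosa wins.
The second-highest bid is $2,275, which exceeds the reserve, so that sets the price.

$2,275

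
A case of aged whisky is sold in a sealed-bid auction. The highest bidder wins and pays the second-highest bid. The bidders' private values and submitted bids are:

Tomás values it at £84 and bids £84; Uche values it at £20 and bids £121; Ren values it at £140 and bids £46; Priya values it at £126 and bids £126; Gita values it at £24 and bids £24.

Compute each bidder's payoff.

Payoffs: Tomás £0, Uche £0, Ren £0, Priya £5, Gita £0.

Sorted high to low: Priya £126 > Uche £121 > Tomás £84 > Ren £46 > Gita £24.
Priya has the top bid and wins; the price is the second-highest bid, £121.
Priya's payoff = £126 − £121 = £5. All other bidders lose, so their payoff is 0.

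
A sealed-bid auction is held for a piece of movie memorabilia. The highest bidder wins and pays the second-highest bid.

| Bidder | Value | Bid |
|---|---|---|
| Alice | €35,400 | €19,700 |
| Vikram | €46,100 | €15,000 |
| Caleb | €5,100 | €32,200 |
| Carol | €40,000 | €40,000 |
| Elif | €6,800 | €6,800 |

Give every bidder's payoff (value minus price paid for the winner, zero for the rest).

Payoffs: Alice €0, Vikram €0, Caleb €0, Carol €7,800, Elif €0.

Sorted high to low: Carol €40,000; Caleb €32,200; Alice €19,700; Vikram €15,000; Elif €6,800.
Carol has the top bid and wins; the price is the second-highest bid, €32,200.
Carol's payoff = €40,000 − €32,200 = €7,800. All other bidders lose, so their payoff is 0.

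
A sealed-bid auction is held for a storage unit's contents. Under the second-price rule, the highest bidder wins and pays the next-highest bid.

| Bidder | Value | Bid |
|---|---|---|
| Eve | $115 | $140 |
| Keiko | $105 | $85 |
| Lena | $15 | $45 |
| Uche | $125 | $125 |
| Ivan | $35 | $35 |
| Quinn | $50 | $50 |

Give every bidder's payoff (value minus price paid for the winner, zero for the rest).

Ranking the bids: Eve $140 > Uche $125 > Keiko $85 > Quinn $50 > Lena $45 > Ivan $35.
Eve has the top bid and wins; the price is the second-highest bid, $125.
Eve's payoff = $115 − $125 = -$10. All other bidders lose, so their payoff is 0.

Payoffs: Eve -$10, Keiko $0, Lena $0, Uche $0, Ivan $0, Quinn $0.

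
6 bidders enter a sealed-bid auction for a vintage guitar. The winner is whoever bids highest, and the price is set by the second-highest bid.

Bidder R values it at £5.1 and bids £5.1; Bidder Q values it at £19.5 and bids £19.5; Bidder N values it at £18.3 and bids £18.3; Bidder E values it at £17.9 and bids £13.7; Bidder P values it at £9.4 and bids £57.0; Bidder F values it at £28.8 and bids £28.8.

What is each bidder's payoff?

Payoffs: Bidder R £0.0, Bidder Q £0.0, Bidder N £0.0, Bidder E £0.0, Bidder P -£19.4, Bidder F £0.0.

Sorted high to low: Bidder P £57.0, then Bidder F £28.8, then Bidder Q £19.5, then Bidder N £18.3, then Bidder E £13.7, then Bidder R £5.1.
Bidder P has the top bid and wins; the price is the second-highest bid, £28.8.
Bidder P's payoff = £9.4 − £28.8 = -£19.4. All other bidders lose, so their payoff is 0.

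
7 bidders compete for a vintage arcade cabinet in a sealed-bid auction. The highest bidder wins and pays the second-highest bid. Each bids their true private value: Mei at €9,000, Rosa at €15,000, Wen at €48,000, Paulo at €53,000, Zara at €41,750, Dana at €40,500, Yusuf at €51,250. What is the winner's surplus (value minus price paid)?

Winner's surplus: €1,750.

Ranking the bids: Paulo €53,000, then Yusuf €51,250, then Wen €48,000, then Zara €41,750, then Dana €40,500, then Rosa €15,000, then Mei €9,000.
Paulo wins with the top bid and pays the second-highest, €51,250.
Surplus = €53,000 − €51,250 = €1,750.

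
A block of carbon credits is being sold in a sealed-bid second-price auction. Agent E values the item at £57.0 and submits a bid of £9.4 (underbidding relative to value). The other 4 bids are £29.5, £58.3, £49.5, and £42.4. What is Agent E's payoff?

£0.0

Highest competing bid: £58.3.
Agent E's bid £9.4 is not the highest, so Agent E loses, pays nothing, and earns zero payoff.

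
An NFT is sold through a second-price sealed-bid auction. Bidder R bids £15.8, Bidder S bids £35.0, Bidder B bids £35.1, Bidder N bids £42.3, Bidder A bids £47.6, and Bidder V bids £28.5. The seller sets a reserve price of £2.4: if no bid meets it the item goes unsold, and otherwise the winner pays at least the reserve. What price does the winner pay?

Bids in descending order: Bidder A £47.6, then Bidder N £42.3, then Bidder B £35.1, then Bidder S £35.0, then Bidder V £28.5, then Bidder R £15.8.
Bidder A has the highest bid, so Bidder A wins.
The second-highest bid is £42.3, which exceeds the reserve, so that sets the price.

Price paid: £42.3.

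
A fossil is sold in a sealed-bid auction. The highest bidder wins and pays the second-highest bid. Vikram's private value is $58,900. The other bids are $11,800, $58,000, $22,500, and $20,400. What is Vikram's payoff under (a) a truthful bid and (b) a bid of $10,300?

Truthful: $900; alternative: $0.

The highest competing bid is $58,000.
Bidding truthfully at $58,900: Vikram has the top bid, wins, and pays the second-highest bid $58,000. Payoff = $58,900 − $58,000 = $900.
Bidding $10,300: the top bid is $58,000 (a rival), so Vikram loses. Payoff = $0.
This is the dominant-strategy logic: truthful bidding weakly beats any alternative.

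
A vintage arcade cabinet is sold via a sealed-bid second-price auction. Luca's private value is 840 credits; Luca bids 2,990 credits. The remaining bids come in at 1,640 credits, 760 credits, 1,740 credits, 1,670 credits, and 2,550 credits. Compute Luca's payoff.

Highest competing bid: 2,550 credits.
Luca's bid 2,990 credits is the highest overall, so Luca wins and pays the second-highest bid, 2,550 credits.
Payoff = value − price = 840 credits − 2,550 credits = -1,710 credits.
Overbidding won the item at a price above value — truthful bidding would have avoided this loss.

Luca's payoff: -1,710 credits.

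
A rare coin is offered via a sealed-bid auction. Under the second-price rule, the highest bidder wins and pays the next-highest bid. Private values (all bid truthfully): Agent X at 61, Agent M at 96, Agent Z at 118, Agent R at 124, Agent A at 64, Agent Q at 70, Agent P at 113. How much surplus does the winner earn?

Ordered from highest: Agent R 124 > Agent Z 118 > Agent P 113 > Agent M 96 > Agent Q 70 > Agent A 64 > Agent X 61.
Agent R wins with the top bid and pays the second-highest, 118.
Surplus = 124 − 118 = 6.

Winner's surplus: 6.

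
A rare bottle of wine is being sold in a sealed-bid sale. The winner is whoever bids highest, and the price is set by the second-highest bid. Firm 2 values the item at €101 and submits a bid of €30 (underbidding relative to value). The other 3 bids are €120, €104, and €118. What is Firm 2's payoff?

The bidder's payoff: €0.

Highest competing bid: €120.
Firm 2's bid €30 is not the highest, so Firm 2 loses, pays nothing, and earns zero payoff.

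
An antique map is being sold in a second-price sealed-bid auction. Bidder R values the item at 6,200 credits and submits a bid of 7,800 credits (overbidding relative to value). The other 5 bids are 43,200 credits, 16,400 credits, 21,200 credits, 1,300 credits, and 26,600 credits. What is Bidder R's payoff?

Highest competing bid: 43,200 credits.
Bidder R's bid 7,800 credits is not the highest, so Bidder R loses, pays nothing, and earns zero payoff.

Bidder R's payoff: 0 credits.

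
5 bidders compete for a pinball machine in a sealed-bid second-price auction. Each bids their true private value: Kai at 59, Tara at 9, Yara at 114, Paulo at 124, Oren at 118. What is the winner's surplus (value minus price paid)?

Surplus = 6.

Sorted high to low: Paulo 124 > Oren 118 > Yara 114 > Kai 59 > Tara 9.
Paulo wins with the top bid and pays the second-highest, 118.
Surplus = 124 − 118 = 6.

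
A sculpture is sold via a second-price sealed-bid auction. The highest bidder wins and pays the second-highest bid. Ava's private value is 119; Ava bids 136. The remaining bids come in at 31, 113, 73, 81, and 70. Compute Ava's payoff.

Highest competing bid: 113.
Ava's bid 136 is the highest overall, so Ava wins and pays the second-highest bid, 113.
Payoff = value − price = 119 − 113 = 6.

Payoff = 6.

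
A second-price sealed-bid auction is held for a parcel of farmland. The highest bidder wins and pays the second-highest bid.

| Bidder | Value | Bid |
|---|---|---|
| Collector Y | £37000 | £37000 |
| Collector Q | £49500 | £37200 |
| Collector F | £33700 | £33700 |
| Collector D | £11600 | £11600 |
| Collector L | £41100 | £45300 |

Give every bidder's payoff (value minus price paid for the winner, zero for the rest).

Payoffs: Collector Y £0, Collector Q £0, Collector F £0, Collector D £0, Collector L £3900.

Ranking the bids: Collector L £45300, then Collector Q £37200, then Collector Y £37000, then Collector F £33700, then Collector D £11600.
Collector L has the top bid and wins; the price is the second-highest bid, £37200.
Collector L's payoff = £41100 − £37200 = £3900. All other bidders lose, so their payoff is 0.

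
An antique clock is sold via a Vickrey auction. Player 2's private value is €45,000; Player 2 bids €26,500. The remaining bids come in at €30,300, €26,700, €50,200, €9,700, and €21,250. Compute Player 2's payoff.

Highest competing bid: €50,200.
Player 2's bid €26,500 is not the highest, so Player 2 loses, pays nothing, and earns zero payoff.

€0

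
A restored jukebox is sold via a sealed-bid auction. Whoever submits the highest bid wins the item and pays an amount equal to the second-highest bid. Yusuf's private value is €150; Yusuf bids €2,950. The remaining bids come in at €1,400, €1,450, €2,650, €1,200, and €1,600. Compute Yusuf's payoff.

Highest competing bid: €2,650.
Yusuf's bid €2,950 is the highest overall, so Yusuf wins and pays the second-highest bid, €2,650.
Payoff = value − price = €150 − €2,650 = -€2,500.
Overbidding won the item at a price above value — truthful bidding would have avoided this loss.

Yusuf's payoff: -€2,500.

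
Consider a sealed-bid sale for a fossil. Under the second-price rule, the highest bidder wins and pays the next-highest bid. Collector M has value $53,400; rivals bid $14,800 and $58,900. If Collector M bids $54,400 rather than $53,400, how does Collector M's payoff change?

The highest competing bid is $58,900.
Bidding truthfully at $53,400: the top bid is $58,900 (a rival), so Collector M loses. Payoff = $0.
Bidding $54,400: the top bid is $58,900 (a rival), so Collector M loses. Payoff = $0.
Change = $0 − $0 = $0.
The bid only affects whether you win, not the price — here both bids land on the same side of the top rival bid, so the deviation is payoff-neutral.

$0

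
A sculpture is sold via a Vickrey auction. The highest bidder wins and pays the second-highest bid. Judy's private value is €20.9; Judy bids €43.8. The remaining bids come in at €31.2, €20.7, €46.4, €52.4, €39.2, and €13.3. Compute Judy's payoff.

Payoff = €0.0.

Highest competing bid: €52.4.
Judy's bid €43.8 is not the highest, so Judy loses, pays nothing, and earns zero payoff.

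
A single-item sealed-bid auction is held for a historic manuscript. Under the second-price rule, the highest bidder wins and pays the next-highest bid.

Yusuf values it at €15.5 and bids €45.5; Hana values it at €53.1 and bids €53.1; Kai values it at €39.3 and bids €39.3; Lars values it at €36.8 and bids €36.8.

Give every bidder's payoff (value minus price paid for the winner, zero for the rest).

Bids in descending order: Hana €53.1 > Yusuf €45.5 > Kai €39.3 > Lars €36.8.
Hana has the top bid and wins; the price is the second-highest bid, €45.5.
Hana's payoff = €53.1 − €45.5 = €7.6. All other bidders lose, so their payoff is 0.

Yusuf €0.0, Hana €7.6, Kai €0.0, Lars €0.0.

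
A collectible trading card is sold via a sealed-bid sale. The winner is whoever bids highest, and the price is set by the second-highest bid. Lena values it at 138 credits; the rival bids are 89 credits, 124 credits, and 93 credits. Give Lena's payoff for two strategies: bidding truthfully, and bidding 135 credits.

Truthful: 14 credits; alternative: 14 credits.

The highest competing bid is 124 credits.
Bidding truthfully at 138 credits: Lena has the top bid, wins, and pays the second-highest bid 124 credits. Payoff = 138 credits − 124 credits = 14 credits.
Bidding 135 credits: Lena has the top bid, wins, and pays the second-highest bid 124 credits. Payoff = 138 credits − 124 credits = 14 credits.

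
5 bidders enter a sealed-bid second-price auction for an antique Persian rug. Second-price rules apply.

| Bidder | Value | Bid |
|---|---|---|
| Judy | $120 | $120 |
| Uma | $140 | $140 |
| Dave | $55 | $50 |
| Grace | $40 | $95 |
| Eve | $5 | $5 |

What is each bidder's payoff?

Bids in descending order: Uma $140; Judy $120; Grace $95; Dave $50; Eve $5.
Uma has the top bid and wins; the price is the second-highest bid, $120.
Uma's payoff = $140 − $120 = $20. All other bidders lose, so their payoff is 0.

Judy $0, Uma $20, Dave $0, Grace $0, Eve $0.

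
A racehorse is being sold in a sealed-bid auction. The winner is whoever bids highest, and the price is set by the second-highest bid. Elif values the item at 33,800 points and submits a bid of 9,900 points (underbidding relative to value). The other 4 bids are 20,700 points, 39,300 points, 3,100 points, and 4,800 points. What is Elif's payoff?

Payoff = 0 points.

Highest competing bid: 39,300 points.
Elif's bid 9,900 points is not the highest, so Elif loses, pays nothing, and earns zero payoff.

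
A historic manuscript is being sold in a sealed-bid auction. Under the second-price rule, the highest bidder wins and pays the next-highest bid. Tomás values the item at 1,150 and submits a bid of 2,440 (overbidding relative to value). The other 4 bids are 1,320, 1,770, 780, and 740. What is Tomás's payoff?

Highest competing bid: 1,770.
Tomás's bid 2,440 is the highest overall, so Tomás wins and pays the second-highest bid, 1,770.
Payoff = value − price = 1,150 − 1,770 = -620.
Overbidding won the item at a price above value — truthful bidding would have avoided this loss.

Tomás's payoff: -620.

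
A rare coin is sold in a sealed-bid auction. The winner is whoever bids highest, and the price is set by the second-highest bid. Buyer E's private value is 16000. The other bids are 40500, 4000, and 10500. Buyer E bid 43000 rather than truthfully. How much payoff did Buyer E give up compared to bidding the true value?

24500

The highest competing bid is 40500.
Bidding truthfully at 16000: the top bid is 40500 (a rival), so Buyer E loses. Payoff = 0.
Bidding 43000: Buyer E has the top bid, wins, and pays the second-highest bid 40500. Payoff = 16000 − 40500 = -24500.
Regret = truthful payoff − actual payoff = 0 − -24500 = 24500.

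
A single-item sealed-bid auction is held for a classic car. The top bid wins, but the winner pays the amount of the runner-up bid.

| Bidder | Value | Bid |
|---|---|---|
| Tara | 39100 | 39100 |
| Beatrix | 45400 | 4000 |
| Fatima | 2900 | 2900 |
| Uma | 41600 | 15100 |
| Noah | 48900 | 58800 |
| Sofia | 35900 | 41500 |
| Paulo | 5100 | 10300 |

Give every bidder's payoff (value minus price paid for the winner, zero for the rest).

Sorted high to low: Noah 58800 > Sofia 41500 > Tara 39100 > Uma 15100 > Paulo 10300 > Beatrix 4000 > Fatima 2900.
Noah has the top bid and wins; the price is the second-highest bid, 41500.
Noah's payoff = 48900 − 41500 = 7400. All other bidders lose, so their payoff is 0.

Payoffs: Tara 0, Beatrix 0, Fatima 0, Uma 0, Noah 7400, Sofia 0, Paulo 0.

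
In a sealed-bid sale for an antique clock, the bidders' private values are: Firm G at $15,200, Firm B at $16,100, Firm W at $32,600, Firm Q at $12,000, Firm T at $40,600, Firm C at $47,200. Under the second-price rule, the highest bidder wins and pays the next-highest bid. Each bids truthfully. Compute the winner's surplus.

Surplus = $6,600.

Bids in descending order: Firm C $47,200, then Firm T $40,600, then Firm W $32,600, then Firm B $16,100, then Firm G $15,200, then Firm Q $12,000.
Firm C wins with the top bid and pays the second-highest, $40,600.
Surplus = $47,200 − $40,600 = $6,600.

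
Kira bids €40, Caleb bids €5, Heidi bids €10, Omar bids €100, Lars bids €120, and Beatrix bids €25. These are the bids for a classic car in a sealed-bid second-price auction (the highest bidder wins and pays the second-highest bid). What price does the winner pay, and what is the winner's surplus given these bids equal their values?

Price €100; surplus €20.

Bids in descending order: Lars €120; Omar €100; Kira €40; Beatrix €25; Heidi €10; Caleb €5.
Lars is the highest bidder, so Lars wins.
Under the second-price rule, the price is the second-highest bid: €100.
Surplus = €120 − €100 = €20.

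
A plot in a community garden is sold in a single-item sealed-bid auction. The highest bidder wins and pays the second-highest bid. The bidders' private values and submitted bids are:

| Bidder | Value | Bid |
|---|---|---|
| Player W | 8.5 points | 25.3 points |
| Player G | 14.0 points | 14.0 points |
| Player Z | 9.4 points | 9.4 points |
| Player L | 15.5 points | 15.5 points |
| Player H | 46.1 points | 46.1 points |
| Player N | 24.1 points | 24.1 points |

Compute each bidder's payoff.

Bids in descending order: Player H 46.1 points; Player W 25.3 points; Player N 24.1 points; Player L 15.5 points; Player G 14.0 points; Player Z 9.4 points.
Player H has the top bid and wins; the price is the second-highest bid, 25.3 points.
Player H's payoff = 46.1 points − 25.3 points = 20.8 points. All other bidders lose, so their payoff is 0.

Player W 0.0 points, Player G 0.0 points, Player Z 0.0 points, Player L 0.0 points, Player H 20.8 points, Player N 0.0 points.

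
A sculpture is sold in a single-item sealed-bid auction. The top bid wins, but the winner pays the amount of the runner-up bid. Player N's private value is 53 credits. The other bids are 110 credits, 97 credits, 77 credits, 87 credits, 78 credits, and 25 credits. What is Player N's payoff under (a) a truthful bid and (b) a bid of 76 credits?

(a) 0 credits  (b) 0 credits

The highest competing bid is 110 credits.
Bidding truthfully at 53 credits: the top bid is 110 credits (a rival), so Player N loses. Payoff = 0 credits.
Bidding 76 credits: the top bid is 110 credits (a rival), so Player N loses. Payoff = 0 credits.
The bid only affects whether you win, not the price — here both bids land on the same side of the top rival bid, so the deviation is payoff-neutral.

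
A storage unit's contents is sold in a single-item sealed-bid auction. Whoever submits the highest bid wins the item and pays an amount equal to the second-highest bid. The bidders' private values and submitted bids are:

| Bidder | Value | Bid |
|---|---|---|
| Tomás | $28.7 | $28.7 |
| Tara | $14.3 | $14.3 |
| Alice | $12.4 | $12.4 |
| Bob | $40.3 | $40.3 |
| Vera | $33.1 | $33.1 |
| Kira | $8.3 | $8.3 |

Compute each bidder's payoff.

Payoffs: Tomás $0.0, Tara $0.0, Alice $0.0, Bob $7.2, Vera $0.0, Kira $0.0.

Bids in descending order: Bob $40.3, then Vera $33.1, then Tomás $28.7, then Tara $14.3, then Alice $12.4, then Kira $8.3.
Bob has the top bid and wins; the price is the second-highest bid, $33.1.
Bob's payoff = $40.3 − $33.1 = $7.2. All other bidders lose, so their payoff is 0.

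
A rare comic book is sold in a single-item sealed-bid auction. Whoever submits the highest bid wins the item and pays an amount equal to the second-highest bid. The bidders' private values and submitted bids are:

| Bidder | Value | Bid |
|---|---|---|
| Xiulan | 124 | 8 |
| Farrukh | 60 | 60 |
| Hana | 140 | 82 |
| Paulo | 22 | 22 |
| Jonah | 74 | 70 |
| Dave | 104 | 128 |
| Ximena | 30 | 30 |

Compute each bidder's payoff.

Payoffs: Xiulan 0, Farrukh 0, Hana 0, Paulo 0, Jonah 0, Dave 22, Ximena 0.

Bids in descending order: Dave 128, then Hana 82, then Jonah 70, then Farrukh 60, then Ximena 30, then Paulo 22, then Xiulan 8.
Dave has the top bid and wins; the price is the second-highest bid, 82.
Dave's payoff = 104 − 82 = 22. All other bidders lose, so their payoff is 0.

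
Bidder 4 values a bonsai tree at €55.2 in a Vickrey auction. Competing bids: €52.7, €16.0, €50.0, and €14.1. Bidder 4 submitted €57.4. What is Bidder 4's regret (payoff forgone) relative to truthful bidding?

The highest competing bid is €52.7.
Bidding truthfully at €55.2: Bidder 4 has the top bid, wins, and pays the second-highest bid €52.7. Payoff = €55.2 − €52.7 = €2.5.
Bidding €57.4: Bidder 4 has the top bid, wins, and pays the second-highest bid €52.7. Payoff = €55.2 − €52.7 = €2.5.
Regret = truthful payoff − actual payoff = €2.5 − €2.5 = €0.0.
The bid only affects whether you win, not the price — here both bids land on the same side of the top rival bid, so the deviation is payoff-neutral.

€0.0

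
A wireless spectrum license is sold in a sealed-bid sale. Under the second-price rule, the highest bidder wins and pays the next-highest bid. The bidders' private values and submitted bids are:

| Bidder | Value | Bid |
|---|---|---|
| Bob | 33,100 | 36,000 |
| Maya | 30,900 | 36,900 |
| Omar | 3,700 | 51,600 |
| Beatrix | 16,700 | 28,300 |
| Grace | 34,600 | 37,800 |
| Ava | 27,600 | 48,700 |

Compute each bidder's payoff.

Bob 0, Maya 0, Omar -45,000, Beatrix 0, Grace 0, Ava 0.

Ranking the bids: Omar 51,600 > Ava 48,700 > Grace 37,800 > Maya 36,900 > Bob 36,000 > Beatrix 28,300.
Omar has the top bid and wins; the price is the second-highest bid, 48,700.
Omar's payoff = 3,700 − 48,700 = -45,000. All other bidders lose, so their payoff is 0.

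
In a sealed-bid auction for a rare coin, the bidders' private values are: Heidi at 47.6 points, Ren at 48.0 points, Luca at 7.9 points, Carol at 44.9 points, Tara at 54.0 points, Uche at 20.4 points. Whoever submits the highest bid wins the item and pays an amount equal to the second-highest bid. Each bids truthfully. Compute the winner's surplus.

Surplus = 6.0 points.

Ranking the bids: Tara 54.0 points, then Ren 48.0 points, then Heidi 47.6 points, then Carol 44.9 points, then Uche 20.4 points, then Luca 7.9 points.
Tara wins with the top bid and pays the second-highest, 48.0 points.
Surplus = 54.0 points − 48.0 points = 6.0 points.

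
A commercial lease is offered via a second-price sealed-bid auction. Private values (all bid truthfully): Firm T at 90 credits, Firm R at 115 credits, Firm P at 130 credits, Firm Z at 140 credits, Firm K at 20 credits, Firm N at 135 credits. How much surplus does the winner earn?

Winner's surplus: 5 credits.

Bids in descending order: Firm Z 140 credits, then Firm N 135 credits, then Firm P 130 credits, then Firm R 115 credits, then Firm T 90 credits, then Firm K 20 credits.
Firm Z wins with the top bid and pays the second-highest, 135 credits.
Surplus = 140 credits − 135 credits = 5 credits.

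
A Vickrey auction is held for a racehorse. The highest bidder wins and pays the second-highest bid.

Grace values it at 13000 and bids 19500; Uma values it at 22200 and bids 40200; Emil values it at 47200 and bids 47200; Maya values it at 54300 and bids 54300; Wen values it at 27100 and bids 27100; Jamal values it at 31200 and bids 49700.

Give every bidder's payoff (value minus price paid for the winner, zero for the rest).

Payoffs: Grace 0, Uma 0, Emil 0, Maya 4600, Wen 0, Jamal 0.

Bids in descending order: Maya 54300, then Jamal 49700, then Emil 47200, then Uma 40200, then Wen 27100, then Grace 19500.
Maya has the top bid and wins; the price is the second-highest bid, 49700.
Maya's payoff = 54300 − 49700 = 4600. All other bidders lose, so their payoff is 0.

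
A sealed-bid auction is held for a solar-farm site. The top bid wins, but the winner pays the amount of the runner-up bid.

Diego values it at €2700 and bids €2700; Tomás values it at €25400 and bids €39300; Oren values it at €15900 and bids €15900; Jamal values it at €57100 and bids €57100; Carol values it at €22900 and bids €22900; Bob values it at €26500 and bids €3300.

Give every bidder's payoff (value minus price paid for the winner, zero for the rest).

Diego €0, Tomás €0, Oren €0, Jamal €17800, Carol €0, Bob €0.

Bids in descending order: Jamal €57100; Tomás €39300; Carol €22900; Oren €15900; Bob €3300; Diego €2700.
Jamal has the top bid and wins; the price is the second-highest bid, €39300.
Jamal's payoff = €57100 − €39300 = €17800. All other bidders lose, so their payoff is 0.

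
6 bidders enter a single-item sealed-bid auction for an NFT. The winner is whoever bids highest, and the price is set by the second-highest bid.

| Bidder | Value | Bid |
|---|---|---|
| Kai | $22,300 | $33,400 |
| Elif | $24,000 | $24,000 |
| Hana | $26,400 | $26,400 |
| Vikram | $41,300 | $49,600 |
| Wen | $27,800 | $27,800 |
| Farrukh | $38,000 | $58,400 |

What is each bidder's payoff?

Kai $0, Elif $0, Hana $0, Vikram $0, Wen $0, Farrukh -$11,600.

Bids in descending order: Farrukh $58,400; Vikram $49,600; Kai $33,400; Wen $27,800; Hana $26,400; Elif $24,000.
Farrukh has the top bid and wins; the price is the second-highest bid, $49,600.
Farrukh's payoff = $38,000 − $49,600 = -$11,600. All other bidders lose, so their payoff is 0.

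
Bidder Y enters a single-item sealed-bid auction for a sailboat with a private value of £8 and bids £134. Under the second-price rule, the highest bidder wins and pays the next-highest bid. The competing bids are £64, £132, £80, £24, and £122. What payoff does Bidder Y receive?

Highest competing bid: £132.
Bidder Y's bid £134 is the highest overall, so Bidder Y wins and pays the second-highest bid, £132.
Payoff = value − price = £8 − £132 = -£124.
Overbidding won the item at a price above value — truthful bidding would have avoided this loss.

Bidder Y's payoff: -£124.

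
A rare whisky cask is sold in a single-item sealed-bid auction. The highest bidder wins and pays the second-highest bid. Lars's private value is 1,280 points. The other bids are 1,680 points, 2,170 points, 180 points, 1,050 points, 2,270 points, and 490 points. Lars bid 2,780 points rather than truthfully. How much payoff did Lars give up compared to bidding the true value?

The highest competing bid is 2,270 points.
Bidding truthfully at 1,280 points: the top bid is 2,270 points (a rival), so Lars loses. Payoff = 0 points.
Bidding 2,780 points: Lars has the top bid, wins, and pays the second-highest bid 2,270 points. Payoff = 1,280 points − 2,270 points = -990 points.
Regret = truthful payoff − actual payoff = 0 points − -990 points = 990 points.

Payoff forgone: 990 points.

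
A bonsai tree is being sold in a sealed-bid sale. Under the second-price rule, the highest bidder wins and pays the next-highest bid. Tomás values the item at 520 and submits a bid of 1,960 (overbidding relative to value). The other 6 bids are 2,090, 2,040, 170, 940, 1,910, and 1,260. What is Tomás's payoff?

Highest competing bid: 2,090.
Tomás's bid 1,960 is not the highest, so Tomás loses, pays nothing, and earns zero payoff.

Payoff = 0.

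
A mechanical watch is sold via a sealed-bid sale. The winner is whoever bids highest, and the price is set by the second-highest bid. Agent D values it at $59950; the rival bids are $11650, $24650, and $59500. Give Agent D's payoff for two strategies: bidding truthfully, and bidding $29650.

The highest competing bid is $59500.
Bidding truthfully at $59950: Agent D has the top bid, wins, and pays the second-highest bid $59500. Payoff = $59950 − $59500 = $450.
Bidding $29650: the top bid is $59500 (a rival), so Agent D loses. Payoff = $0.
This is the dominant-strategy logic: truthful bidding weakly beats any alternative.

Truthful: $450; alternative: $0.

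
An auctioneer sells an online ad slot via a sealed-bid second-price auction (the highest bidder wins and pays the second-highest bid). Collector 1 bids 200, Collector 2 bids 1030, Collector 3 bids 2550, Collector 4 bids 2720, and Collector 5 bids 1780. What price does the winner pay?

2550

Sorted high to low: Collector 4 2720 > Collector 3 2550 > Collector 5 1780 > Collector 2 1030 > Collector 1 200.
Collector 4 is the highest bidder, so Collector 4 wins.
Under the second-price rule, the price is the second-highest bid: 2550.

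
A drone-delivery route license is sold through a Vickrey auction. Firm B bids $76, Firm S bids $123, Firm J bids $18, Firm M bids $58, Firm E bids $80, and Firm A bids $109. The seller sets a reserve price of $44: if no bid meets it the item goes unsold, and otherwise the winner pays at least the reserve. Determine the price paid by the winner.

Ranking the bids: Firm S $123, then Firm A $109, then Firm E $80, then Firm B $76, then Firm M $58, then Firm J $18.
Firm S has the highest bid, so Firm S wins.
The second-highest bid is $109, which exceeds the reserve, so that sets the price.

The winner pays $109.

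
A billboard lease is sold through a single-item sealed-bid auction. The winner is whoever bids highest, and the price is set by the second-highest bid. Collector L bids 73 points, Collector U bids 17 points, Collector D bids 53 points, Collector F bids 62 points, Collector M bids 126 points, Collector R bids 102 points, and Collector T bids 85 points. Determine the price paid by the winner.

102 points

Sorted high to low: Collector M 126 points, then Collector R 102 points, then Collector T 85 points, then Collector L 73 points, then Collector F 62 points, then Collector D 53 points, then Collector U 17 points.
Collector M has the highest bid, so Collector M wins.
The second-highest bid is 102 points, so that is what Collector M pays.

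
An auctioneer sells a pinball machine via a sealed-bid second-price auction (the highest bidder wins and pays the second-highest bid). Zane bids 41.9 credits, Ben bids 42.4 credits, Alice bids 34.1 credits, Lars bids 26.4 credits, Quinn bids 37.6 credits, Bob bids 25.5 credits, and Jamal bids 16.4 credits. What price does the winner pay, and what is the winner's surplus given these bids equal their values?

The winner pays 41.9 credits for a surplus of 0.5 credits.

Ordered from highest: Ben 42.4 credits, then Zane 41.9 credits, then Quinn 37.6 credits, then Alice 34.1 credits, then Lars 26.4 credits, then Bob 25.5 credits, then Jamal 16.4 credits.
Ben is the highest bidder, so Ben wins.
Under the second-price rule, the price is the second-highest bid: 41.9 credits.
Surplus = 42.4 credits − 41.9 credits = 0.5 credits.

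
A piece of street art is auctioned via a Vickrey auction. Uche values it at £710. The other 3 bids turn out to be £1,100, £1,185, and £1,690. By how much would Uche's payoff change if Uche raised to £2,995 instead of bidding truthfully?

-£980

The highest competing bid is £1,690.
Bidding truthfully at £710: the top bid is £1,690 (a rival), so Uche loses. Payoff = £0.
Bidding £2,995: Uche has the top bid, wins, and pays the second-highest bid £1,690. Payoff = £710 − £1,690 = -£980.
Change = -£980 − £0 = -£980.
Deviating from a truthful bid can only lose payoff in a second-price auction — never gain.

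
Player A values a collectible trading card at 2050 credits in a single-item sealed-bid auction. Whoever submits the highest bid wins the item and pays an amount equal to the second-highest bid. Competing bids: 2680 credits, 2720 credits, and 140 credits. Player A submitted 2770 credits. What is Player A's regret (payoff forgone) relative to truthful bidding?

Regret: 670 credits.

The highest competing bid is 2720 credits.
Bidding truthfully at 2050 credits: the top bid is 2720 credits (a rival), so Player A loses. Payoff = 0 credits.
Bidding 2770 credits: Player A has the top bid, wins, and pays the second-highest bid 2720 credits. Payoff = 2050 credits − 2720 credits = -670 credits.
Regret = truthful payoff − actual payoff = 0 credits − -670 credits = 670 credits.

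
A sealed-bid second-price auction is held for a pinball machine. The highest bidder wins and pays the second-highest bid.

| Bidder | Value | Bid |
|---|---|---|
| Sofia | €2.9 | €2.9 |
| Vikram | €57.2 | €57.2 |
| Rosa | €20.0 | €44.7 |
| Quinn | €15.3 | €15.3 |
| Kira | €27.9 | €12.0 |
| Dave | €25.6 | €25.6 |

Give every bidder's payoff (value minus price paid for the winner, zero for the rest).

Payoffs: Sofia €0.0, Vikram €12.5, Rosa €0.0, Quinn €0.0, Kira €0.0, Dave €0.0.

Bids in descending order: Vikram €57.2; Rosa €44.7; Dave €25.6; Quinn €15.3; Kira €12.0; Sofia €2.9.
Vikram has the top bid and wins; the price is the second-highest bid, €44.7.
Vikram's payoff = €57.2 − €44.7 = €12.5. All other bidders lose, so their payoff is 0.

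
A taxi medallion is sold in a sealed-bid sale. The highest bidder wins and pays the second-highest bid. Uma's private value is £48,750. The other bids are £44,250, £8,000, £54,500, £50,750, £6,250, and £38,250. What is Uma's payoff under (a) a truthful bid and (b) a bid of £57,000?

(a) £0  (b) -£5,750

The highest competing bid is £54,500.
Bidding truthfully at £48,750: the top bid is £54,500 (a rival), so Uma loses. Payoff = £0.
Bidding £57,000: Uma has the top bid, wins, and pays the second-highest bid £54,500. Payoff = £48,750 − £54,500 = -£5,750.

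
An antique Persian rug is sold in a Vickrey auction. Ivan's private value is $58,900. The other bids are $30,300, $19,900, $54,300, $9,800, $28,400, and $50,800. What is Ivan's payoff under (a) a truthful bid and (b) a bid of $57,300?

The highest competing bid is $54,300.
Bidding truthfully at $58,900: Ivan has the top bid, wins, and pays the second-highest bid $54,300. Payoff = $58,900 − $54,300 = $4,600.
Bidding $57,300: Ivan has the top bid, wins, and pays the second-highest bid $54,300. Payoff = $58,900 − $54,300 = $4,600.
The bid only affects whether you win, not the price — here both bids land on the same side of the top rival bid, so the deviation is payoff-neutral.

Truthful: $4,600; alternative: $4,600.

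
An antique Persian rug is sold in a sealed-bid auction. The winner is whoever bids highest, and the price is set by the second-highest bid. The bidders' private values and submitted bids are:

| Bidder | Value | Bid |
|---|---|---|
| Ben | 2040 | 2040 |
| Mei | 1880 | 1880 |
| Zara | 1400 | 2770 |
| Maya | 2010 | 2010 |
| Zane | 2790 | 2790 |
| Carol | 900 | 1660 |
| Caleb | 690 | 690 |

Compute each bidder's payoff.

Ben 0, Mei 0, Zara 0, Maya 0, Zane 20, Carol 0, Caleb 0.

Ordered from highest: Zane 2790 > Zara 2770 > Ben 2040 > Maya 2010 > Mei 1880 > Carol 1660 > Caleb 690.
Zane has the top bid and wins; the price is the second-highest bid, 2770.
Zane's payoff = 2790 − 2770 = 20. All other bidders lose, so their payoff is 0.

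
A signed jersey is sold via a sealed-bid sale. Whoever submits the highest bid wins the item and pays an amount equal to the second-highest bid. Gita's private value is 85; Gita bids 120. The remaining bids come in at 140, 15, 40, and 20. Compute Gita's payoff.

0

Highest competing bid: 140.
Gita's bid 120 is not the highest, so Gita loses, pays nothing, and earns zero payoff.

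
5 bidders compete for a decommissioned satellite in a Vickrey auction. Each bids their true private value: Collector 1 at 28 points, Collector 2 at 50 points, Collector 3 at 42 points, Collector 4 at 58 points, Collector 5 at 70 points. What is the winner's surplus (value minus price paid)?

Surplus = 12 points.

Bids in descending order: Collector 5 70 points > Collector 4 58 points > Collector 2 50 points > Collector 3 42 points > Collector 1 28 points.
Collector 5 wins with the top bid and pays the second-highest, 58 points.
Surplus = 70 points − 58 points = 12 points.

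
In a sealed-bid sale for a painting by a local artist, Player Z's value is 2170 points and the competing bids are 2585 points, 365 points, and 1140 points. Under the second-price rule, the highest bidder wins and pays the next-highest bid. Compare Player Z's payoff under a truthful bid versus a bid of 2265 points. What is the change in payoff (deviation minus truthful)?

The highest competing bid is 2585 points.
Bidding truthfully at 2170 points: the top bid is 2585 points (a rival), so Player Z loses. Payoff = 0 points.
Bidding 2265 points: the top bid is 2585 points (a rival), so Player Z loses. Payoff = 0 points.
Change = 0 points − 0 points = 0 points.

Change in payoff: 0 points.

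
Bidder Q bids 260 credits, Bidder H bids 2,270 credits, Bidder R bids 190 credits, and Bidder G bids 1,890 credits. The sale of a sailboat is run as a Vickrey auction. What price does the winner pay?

Sorted high to low: Bidder H 2,270 credits > Bidder G 1,890 credits > Bidder Q 260 credits > Bidder R 190 credits.
Bidder H has the highest bid, so Bidder H wins.
The second-highest bid is 1,890 credits, so that is what Bidder H pays.

The winner pays 1,890 credits.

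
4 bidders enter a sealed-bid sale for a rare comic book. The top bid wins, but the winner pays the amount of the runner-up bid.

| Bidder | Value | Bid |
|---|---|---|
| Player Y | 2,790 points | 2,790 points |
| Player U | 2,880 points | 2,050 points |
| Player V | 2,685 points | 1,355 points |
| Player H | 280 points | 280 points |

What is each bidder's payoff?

Player Y 740 points, Player U 0 points, Player V 0 points, Player H 0 points.

Ordered from highest: Player Y 2,790 points; Player U 2,050 points; Player V 1,355 points; Player H 280 points.
Player Y has the top bid and wins; the price is the second-highest bid, 2,050 points.
Player Y's payoff = 2,790 points − 2,050 points = 740 points. All other bidders lose, so their payoff is 0.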